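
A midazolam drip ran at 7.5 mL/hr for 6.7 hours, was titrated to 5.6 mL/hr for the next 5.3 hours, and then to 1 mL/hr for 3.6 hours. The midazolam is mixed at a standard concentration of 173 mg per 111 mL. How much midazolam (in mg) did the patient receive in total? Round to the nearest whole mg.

Concentration = 173 mg ÷ 111 mL = 1.558559 mg/mL
Stage 1: 7.5 mL/hr × 6.7 hr = 50.25 mL → 50.25 mL × 1.558559 mg/mL = 78.31757 mg
Stage 2: 5.6 mL/hr × 5.3 hr = 29.68 mL → 29.68 mL × 1.558559 mg/mL = 46.25802 mg
Stage 3: 1 mL/hr × 3.6 hr = 3.6 mL → 3.6 mL × 1.558559 mg/mL = 5.610811 mg
Total = 78.31757 + 46.25802 + 5.610811 = 130.1864 mg

130 mg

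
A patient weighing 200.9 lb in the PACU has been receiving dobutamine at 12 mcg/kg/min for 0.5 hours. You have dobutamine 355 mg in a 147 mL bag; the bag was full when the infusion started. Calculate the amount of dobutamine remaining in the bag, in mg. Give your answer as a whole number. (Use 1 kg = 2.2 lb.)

Weight = 200.9 lb ÷ 2.2 lb/kg = 91.31818 kg
Dose = 12 mcg/kg/min × 91.31818 kg = 1095.818 mcg/min
1095.818 mcg/min × 60 min/hr = 65749.09 mcg/hr
Concentration = 355 mg ÷ 147 mL = 2.414966 mg/mL = 2414.966 mcg/mL
Rate = 65749.09 mcg/hr ÷ 2414.966 mcg/mL = 27.22568 mL/hr
Volume infused = 27.22568 mL/hr × 0.5 hr = 13.61284 mL
Volume remaining = 147 − 13.61284 = 133.3872 mL
Drug remaining = 133.3872 mL × 2414.966 mcg/mL = 322125.5 mcg = 322.1255 mg

322 mg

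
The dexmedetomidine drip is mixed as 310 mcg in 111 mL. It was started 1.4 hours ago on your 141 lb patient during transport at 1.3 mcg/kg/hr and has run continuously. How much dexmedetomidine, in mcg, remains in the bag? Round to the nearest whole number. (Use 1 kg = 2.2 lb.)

Weight = 141 lb ÷ 2.2 lb/kg = 64.09091 kg
Dose = 1.3 mcg/kg/hr × 64.09091 kg = 83.31818 mcg/hr
Concentration = 310 mcg ÷ 111 mL = 2.792793 mcg/mL
Rate = 83.31818 mcg/hr ÷ 2.792793 mcg/mL = 29.83328 mL/hr
Volume infused = 29.83328 mL/hr × 1.4 hr = 41.7666 mL
Volume remaining = 111 − 41.7666 = 69.2334 mL
Drug remaining = 69.2334 mL × 2.792793 mcg/mL = 193.3545 mcg

193 mcg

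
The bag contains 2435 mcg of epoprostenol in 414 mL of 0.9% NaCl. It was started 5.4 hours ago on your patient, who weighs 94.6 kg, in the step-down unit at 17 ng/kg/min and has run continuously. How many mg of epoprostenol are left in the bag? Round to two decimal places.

1.91 mg

Dose = 17 ng/kg/min × 94.6 kg = 1608.2 ng/min
1608.2 ng/min × 60 min/hr = 96492 ng/hr
Concentration = 2435 mcg ÷ 414 mL = 5.881643 mcg/mL = 5881.643 ng/mL
Rate = 96492 ng/hr ÷ 5881.643 ng/mL = 16.40562 mL/hr
Volume infused = 16.40562 mL/hr × 5.4 hr = 88.59036 mL
Volume remaining = 414 − 88.59036 = 325.4096 mL
Drug remaining = 325.4096 mL × 5881.643 ng/mL = 1913943 ng = 1.913943 mg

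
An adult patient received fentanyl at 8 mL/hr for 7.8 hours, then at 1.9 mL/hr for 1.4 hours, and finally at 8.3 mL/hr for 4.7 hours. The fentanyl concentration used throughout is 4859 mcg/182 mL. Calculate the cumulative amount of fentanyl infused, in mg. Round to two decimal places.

Concentration = 4859 mcg ÷ 182 mL = 26.6978 mcg/mL
Stage 1: 8 mL/hr × 7.8 hr = 62.4 mL → 62.4 mL × 26.6978 mcg/mL = 1665.943 mcg
Stage 2: 1.9 mL/hr × 1.4 hr = 2.66 mL → 2.66 mL × 26.6978 mcg/mL = 71.01615 mcg
Stage 3: 8.3 mL/hr × 4.7 hr = 39.01 mL → 39.01 mL × 26.6978 mcg/mL = 1041.481 mcg
Total = 1665.943 + 71.01615 + 1041.481 = 2778.44 mcg = 2.77844 mg

2.78 mg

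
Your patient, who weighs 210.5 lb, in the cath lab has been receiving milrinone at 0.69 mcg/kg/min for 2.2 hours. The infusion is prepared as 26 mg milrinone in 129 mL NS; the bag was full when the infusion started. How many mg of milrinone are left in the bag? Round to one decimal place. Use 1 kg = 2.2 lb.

Weight = 210.5 lb ÷ 2.2 lb/kg = 95.68182 kg
Dose = 0.69 mcg/kg/min × 95.68182 kg = 66.02045 mcg/min
66.02045 mcg/min × 60 min/hr = 3961.227 mcg/hr
Concentration = 26 mg ÷ 129 mL = 0.2015504 mg/mL = 201.5504 mcg/mL
Rate = 3961.227 mcg/hr ÷ 201.5504 mcg/mL = 19.65378 mL/hr
Volume infused = 19.65378 mL/hr × 2.2 hr = 43.23832 mL
Volume remaining = 129 − 43.23832 = 85.76168 mL
Drug remaining = 85.76168 mL × 201.5504 mcg/mL = 17285.3 mcg = 17.2853 mg

17.3 mg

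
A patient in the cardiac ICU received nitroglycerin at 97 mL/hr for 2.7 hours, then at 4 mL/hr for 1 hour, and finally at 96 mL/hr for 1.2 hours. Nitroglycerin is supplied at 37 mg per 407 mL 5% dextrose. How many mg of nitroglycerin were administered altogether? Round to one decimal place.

34.6 mg

Concentration = 37 mg ÷ 407 mL = 0.09090909 mg/mL
Stage 1: 97 mL/hr × 2.7 hr = 261.9 mL → 261.9 mL × 0.09090909 mg/mL = 23.80909 mg
Stage 2: 4 mL/hr × 1 hr = 4 mL → 4 mL × 0.09090909 mg/mL = 0.3636364 mg
Stage 3: 96 mL/hr × 1.2 hr = 115.2 mL → 115.2 mL × 0.09090909 mg/mL = 10.47273 mg
Total = 23.80909 + 0.3636364 + 10.47273 = 34.64545 mg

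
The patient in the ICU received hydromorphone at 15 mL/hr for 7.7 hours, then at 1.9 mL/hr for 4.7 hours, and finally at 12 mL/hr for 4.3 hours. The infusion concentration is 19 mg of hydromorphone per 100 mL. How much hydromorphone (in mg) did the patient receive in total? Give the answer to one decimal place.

33.4 mg

Concentration = 19 mg ÷ 100 mL = 0.19 mg/mL
Stage 1: 15 mL/hr × 7.7 hr = 115.5 mL → 115.5 mL × 0.19 mg/mL = 21.945 mg
Stage 2: 1.9 mL/hr × 4.7 hr = 8.93 mL → 8.93 mL × 0.19 mg/mL = 1.6967 mg
Stage 3: 12 mL/hr × 4.3 hr = 51.6 mL → 51.6 mL × 0.19 mg/mL = 9.804 mg
Total = 21.945 + 1.6967 + 9.804 = 33.4457 mg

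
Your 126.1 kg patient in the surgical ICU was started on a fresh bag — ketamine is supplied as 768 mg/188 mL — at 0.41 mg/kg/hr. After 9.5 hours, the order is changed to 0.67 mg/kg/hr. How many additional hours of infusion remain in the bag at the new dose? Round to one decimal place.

3.3 hours

Initial rate:
Dose = 0.41 mg/kg/hr × 126.1 kg = 51.701 mg/hr
Concentration = 768 mg ÷ 188 mL = 4.085106 mg/mL
Rate = 51.701 mg/hr ÷ 4.085106 mg/mL = 12.65597 mL/hr
Volume infused so far = 12.65597 mL/hr × 9.5 hr = 120.2318 mL
Volume remaining = 188 − 120.2318 = 67.76825 mL
New rate:
Dose = 0.67 mg/kg/hr × 126.1 kg = 84.487 mg/hr
Rate = 84.487 mg/hr ÷ 4.085106 mg/mL = 20.68171 mL/hr
Time remaining = 67.76825 mL ÷ 20.68171 mL/hr = 3.276723 hr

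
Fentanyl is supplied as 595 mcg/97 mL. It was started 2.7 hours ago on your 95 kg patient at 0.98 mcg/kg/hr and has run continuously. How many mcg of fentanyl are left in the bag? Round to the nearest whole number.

Dose = 0.98 mcg/kg/hr × 95 kg = 93.1 mcg/hr
Concentration = 595 mcg ÷ 97 mL = 6.134021 mcg/mL
Rate = 93.1 mcg/hr ÷ 6.134021 mcg/mL = 15.17765 mL/hr
Volume infused = 15.17765 mL/hr × 2.7 hr = 40.97965 mL
Volume remaining = 97 − 40.97965 = 56.02035 mL
Drug remaining = 56.02035 mL × 6.134021 mcg/mL = 343.63 mcg

344 mcg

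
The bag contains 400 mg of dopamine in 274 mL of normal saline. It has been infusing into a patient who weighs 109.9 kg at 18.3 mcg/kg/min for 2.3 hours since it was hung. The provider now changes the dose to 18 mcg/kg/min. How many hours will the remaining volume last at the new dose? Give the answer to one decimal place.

Initial rate:
Dose = 18.3 mcg/kg/min × 109.9 kg = 2011.17 mcg/min
2011.17 mcg/min × 60 min/hr = 120670.2 mcg/hr
Concentration = 400 mg ÷ 274 mL = 1.459854 mg/mL = 1459.854 mcg/mL
Rate = 120670.2 mcg/hr ÷ 1459.854 mcg/mL = 82.65909 mL/hr
Volume infused so far = 82.65909 mL/hr × 2.3 hr = 190.1159 mL
Volume remaining = 274 − 190.1159 = 83.8841 mL
New rate:
Dose = 18 mcg/kg/min × 109.9 kg = 1978.2 mcg/min
1978.2 mcg/min × 60 min/hr = 118692 mcg/hr
Rate = 118692 mcg/hr ÷ 1459.854 mcg/mL = 81.30402 mL/hr
Time remaining = 83.8841 mL ÷ 81.30402 mL/hr = 1.031734 hr

1.0 hours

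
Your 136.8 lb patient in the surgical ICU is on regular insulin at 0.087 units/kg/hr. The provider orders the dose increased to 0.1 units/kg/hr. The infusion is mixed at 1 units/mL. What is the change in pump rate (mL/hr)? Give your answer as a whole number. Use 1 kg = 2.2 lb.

1 mL/hr

At the current dose:
Weight = 136.8 lb ÷ 2.2 lb/kg = 62.18182 kg
Dose = 0.087 units/kg/hr × 62.18182 kg = 5.409818 units/hr
Rate = 5.409818 units/hr ÷ 1 units/mL = 5.409818 mL/hr
At the new dose:
Dose = 0.1 units/kg/hr × 62.18182 kg = 6.218182 units/hr
Rate = 6.218182 units/hr ÷ 1 units/mL = 6.218182 mL/hr
Change = 6.218182 − 5.409818 = 0.8083636 mL/hr → 0.8083636 mL/hr increase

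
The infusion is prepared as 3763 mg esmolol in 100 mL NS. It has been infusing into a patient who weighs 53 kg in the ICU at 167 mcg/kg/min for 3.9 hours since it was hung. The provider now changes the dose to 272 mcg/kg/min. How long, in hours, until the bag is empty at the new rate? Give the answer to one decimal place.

2.0 hours

Initial rate:
Dose = 167 mcg/kg/min × 53 kg = 8851 mcg/min
8851 mcg/min × 60 min/hr = 531060 mcg/hr
Concentration = 3763 mg ÷ 100 mL = 37.63 mg/mL = 37630 mcg/mL
Rate = 531060 mcg/hr ÷ 37630 mcg/mL = 14.11268 mL/hr
Volume infused so far = 14.11268 mL/hr × 3.9 hr = 55.03944 mL
Volume remaining = 100 − 55.03944 = 44.96056 mL
New rate:
Dose = 272 mcg/kg/min × 53 kg = 14416 mcg/min
14416 mcg/min × 60 min/hr = 864960 mcg/hr
Rate = 864960 mcg/hr ÷ 37630 mcg/mL = 22.98592 mL/hr
Time remaining = 44.96056 mL ÷ 22.98592 mL/hr = 1.956005 hr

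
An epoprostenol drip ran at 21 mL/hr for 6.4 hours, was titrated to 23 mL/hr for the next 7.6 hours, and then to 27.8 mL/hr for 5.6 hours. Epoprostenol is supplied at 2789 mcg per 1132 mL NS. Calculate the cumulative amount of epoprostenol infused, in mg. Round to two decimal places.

Concentration = 2789 mcg ÷ 1132 mL = 2.463781 mcg/mL
Stage 1: 21 mL/hr × 6.4 hr = 134.4 mL → 134.4 mL × 2.463781 mcg/mL = 331.1322 mcg
Stage 2: 23 mL/hr × 7.6 hr = 174.8 mL → 174.8 mL × 2.463781 mcg/mL = 430.6689 mcg
Stage 3: 27.8 mL/hr × 5.6 hr = 155.68 mL → 155.68 mL × 2.463781 mcg/mL = 383.5614 mcg
Total = 331.1322 + 430.6689 + 383.5614 = 1145.362 mcg = 1.145362 mg

1.15 mg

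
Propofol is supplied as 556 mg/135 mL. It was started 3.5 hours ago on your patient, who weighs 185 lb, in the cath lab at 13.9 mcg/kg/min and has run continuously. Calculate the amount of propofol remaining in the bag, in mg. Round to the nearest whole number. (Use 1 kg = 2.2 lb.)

311 mg

Weight = 185 lb ÷ 2.2 lb/kg = 84.09091 kg
Dose = 13.9 mcg/kg/min × 84.09091 kg = 1168.864 mcg/min
1168.864 mcg/min × 60 min/hr = 70131.82 mcg/hr
Concentration = 556 mg ÷ 135 mL = 4.118519 mg/mL = 4118.519 mcg/mL
Rate = 70131.82 mcg/hr ÷ 4118.519 mcg/mL = 17.02841 mL/hr
Volume infused = 17.02841 mL/hr × 3.5 hr = 59.59943 mL
Volume remaining = 135 − 59.59943 = 75.40057 mL
Drug remaining = 75.40057 mL × 4118.519 mcg/mL = 310538.6 mcg = 310.5386 mg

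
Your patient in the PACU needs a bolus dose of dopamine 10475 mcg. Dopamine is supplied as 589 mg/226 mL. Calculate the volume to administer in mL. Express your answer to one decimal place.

Concentration = 589 mg ÷ 226 mL = 2.606195 mg/mL = 2606.195 mcg/mL
Volume = 10475 mcg ÷ 2606.195 mcg/mL = 4.01927 mL

4.0 mL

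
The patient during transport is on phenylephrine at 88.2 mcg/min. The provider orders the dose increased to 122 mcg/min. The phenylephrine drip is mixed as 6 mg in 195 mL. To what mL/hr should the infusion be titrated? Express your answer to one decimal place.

237.9 mL/hr

122 mcg/min × 60 min/hr = 7320 mcg/hr
Concentration = 6 mg ÷ 195 mL = 0.03076923 mg/mL = 30.76923 mcg/mL
Rate = 7320 mcg/hr ÷ 30.76923 mcg/mL = 237.9 mL/hr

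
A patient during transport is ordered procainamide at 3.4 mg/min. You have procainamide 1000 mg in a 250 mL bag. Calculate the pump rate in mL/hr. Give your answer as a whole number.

3.4 mg/min × 60 min/hr = 204 mg/hr
Concentration = 1000 mg ÷ 250 mL = 4 mg/mL
Rate = 204 mg/hr ÷ 4 mg/mL = 51 mL/hr

51 mL/hr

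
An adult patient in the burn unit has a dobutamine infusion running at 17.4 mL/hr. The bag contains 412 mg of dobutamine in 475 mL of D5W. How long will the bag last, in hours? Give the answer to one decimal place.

27.3 hours

Duration = 475 mL ÷ 17.4 mL/hr = 27.29885 hr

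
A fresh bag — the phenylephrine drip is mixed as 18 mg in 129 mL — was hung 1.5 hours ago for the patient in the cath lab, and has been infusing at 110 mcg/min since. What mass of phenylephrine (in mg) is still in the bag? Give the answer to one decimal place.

110 mcg/min × 60 min/hr = 6600 mcg/hr
Concentration = 18 mg ÷ 129 mL = 0.1395349 mg/mL = 139.5349 mcg/mL
Rate = 6600 mcg/hr ÷ 139.5349 mcg/mL = 47.3 mL/hr
Volume infused = 47.3 mL/hr × 1.5 hr = 70.95 mL
Volume remaining = 129 − 70.95 = 58.05 mL
Drug remaining = 58.05 mL × 139.5349 mcg/mL = 8100 mcg = 8.1 mg

8.1 mg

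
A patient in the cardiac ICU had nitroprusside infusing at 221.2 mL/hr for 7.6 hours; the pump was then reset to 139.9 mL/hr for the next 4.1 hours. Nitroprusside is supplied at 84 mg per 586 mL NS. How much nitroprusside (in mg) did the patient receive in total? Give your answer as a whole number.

323 mg

Concentration = 84 mg ÷ 586 mL = 0.1433447 mg/mL
Stage 1: 221.2 mL/hr × 7.6 hr = 1681.12 mL → 1681.12 mL × 0.1433447 mg/mL = 240.9797 mg
Stage 2: 139.9 mL/hr × 4.1 hr = 573.59 mL → 573.59 mL × 0.1433447 mg/mL = 82.22109 mg
Total = 240.9797 + 82.22109 = 323.2008 mg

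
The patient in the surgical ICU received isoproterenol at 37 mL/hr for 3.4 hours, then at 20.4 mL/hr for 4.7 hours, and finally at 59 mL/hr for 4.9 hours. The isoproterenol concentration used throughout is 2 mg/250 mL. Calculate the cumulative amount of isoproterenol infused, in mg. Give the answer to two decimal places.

4.09 mg

Concentration = 2 mg ÷ 250 mL = 0.008 mg/mL
Stage 1: 37 mL/hr × 3.4 hr = 125.8 mL → 125.8 mL × 0.008 mg/mL = 1.0064 mg
Stage 2: 20.4 mL/hr × 4.7 hr = 95.88 mL → 95.88 mL × 0.008 mg/mL = 0.76704 mg
Stage 3: 59 mL/hr × 4.9 hr = 289.1 mL → 289.1 mL × 0.008 mg/mL = 2.3128 mg
Total = 1.0064 + 0.76704 + 2.3128 = 4.08624 mg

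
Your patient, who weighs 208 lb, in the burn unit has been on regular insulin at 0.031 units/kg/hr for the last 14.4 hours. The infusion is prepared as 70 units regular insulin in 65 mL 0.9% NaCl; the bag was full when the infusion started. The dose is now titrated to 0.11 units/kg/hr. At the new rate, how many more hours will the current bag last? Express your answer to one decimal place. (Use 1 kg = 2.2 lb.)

Initial rate:
Weight = 208 lb ÷ 2.2 lb/kg = 94.54545 kg
Dose = 0.031 units/kg/hr × 94.54545 kg = 2.930909 units/hr
Concentration = 70 units ÷ 65 mL = 1.076923 units/mL
Rate = 2.930909 units/hr ÷ 1.076923 units/mL = 2.721558 mL/hr
Volume infused so far = 2.721558 mL/hr × 14.4 hr = 39.19044 mL
Volume remaining = 65 − 39.19044 = 25.80956 mL
New rate:
Dose = 0.11 units/kg/hr × 94.54545 kg = 10.4 units/hr
Rate = 10.4 units/hr ÷ 1.076923 units/mL = 9.657143 mL/hr
Time remaining = 25.80956 mL ÷ 9.657143 mL/hr = 2.672587 hr

2.7 hours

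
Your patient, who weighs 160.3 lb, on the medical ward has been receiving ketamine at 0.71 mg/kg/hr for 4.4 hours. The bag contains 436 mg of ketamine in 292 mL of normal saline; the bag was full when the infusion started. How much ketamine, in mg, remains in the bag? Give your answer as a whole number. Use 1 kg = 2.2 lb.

208 mg

Weight = 160.3 lb ÷ 2.2 lb/kg = 72.86364 kg
Dose = 0.71 mg/kg/hr × 72.86364 kg = 51.73318 mg/hr
Concentration = 436 mg ÷ 292 mL = 1.493151 mg/mL
Rate = 51.73318 mg/hr ÷ 1.493151 mg/mL = 34.64699 mL/hr
Volume infused = 34.64699 mL/hr × 4.4 hr = 152.4468 mL
Volume remaining = 292 − 152.4468 = 139.5532 mL
Drug remaining = 139.5532 mL × 1.493151 mg/mL = 208.374 mg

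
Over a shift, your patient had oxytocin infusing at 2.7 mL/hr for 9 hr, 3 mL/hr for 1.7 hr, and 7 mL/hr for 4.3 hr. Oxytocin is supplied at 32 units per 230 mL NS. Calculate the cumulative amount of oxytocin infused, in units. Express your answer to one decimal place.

8.3 units

Concentration = 32 units ÷ 230 mL = 0.1391304 units/mL
Stage 1: 2.7 mL/hr × 9 hr = 24.3 mL → 24.3 mL × 0.1391304 units/mL = 3.38087 units
Stage 2: 3 mL/hr × 1.7 hr = 5.1 mL → 5.1 mL × 0.1391304 units/mL = 0.7095652 units
Stage 3: 7 mL/hr × 4.3 hr = 30.1 mL → 30.1 mL × 0.1391304 units/mL = 4.187826 units
Total = 3.38087 + 0.7095652 + 4.187826 = 8.278261 units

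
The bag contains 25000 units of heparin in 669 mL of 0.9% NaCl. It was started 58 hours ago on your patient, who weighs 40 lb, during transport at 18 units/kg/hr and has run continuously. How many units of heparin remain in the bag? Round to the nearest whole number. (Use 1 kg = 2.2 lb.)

Weight = 40 lb ÷ 2.2 lb/kg = 18.18182 kg
Dose = 18 units/kg/hr × 18.18182 kg = 327.2727 units/hr
Concentration = 25000 units ÷ 669 mL = 37.36921 units/mL
Rate = 327.2727 units/hr ÷ 37.36921 units/mL = 8.757818 mL/hr
Volume infused = 8.757818 mL/hr × 58 hr = 507.9535 mL
Volume remaining = 669 − 507.9535 = 161.0465 mL
Drug remaining = 161.0465 mL × 37.36921 units/mL = 6018.182 units

6018 units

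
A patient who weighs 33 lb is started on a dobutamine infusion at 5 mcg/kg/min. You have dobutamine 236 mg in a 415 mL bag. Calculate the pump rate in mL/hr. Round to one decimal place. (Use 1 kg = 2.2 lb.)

Weight = 33 lb ÷ 2.2 lb/kg = 15 kg
Dose = 5 mcg/kg/min × 15 kg = 75 mcg/min
75 mcg/min × 60 min/hr = 4500 mcg/hr
Concentration = 236 mg ÷ 415 mL = 0.5686747 mg/mL = 568.6747 mcg/mL
Rate = 4500 mcg/hr ÷ 568.6747 mcg/mL = 7.913136 mL/hr

7.9 mL/hr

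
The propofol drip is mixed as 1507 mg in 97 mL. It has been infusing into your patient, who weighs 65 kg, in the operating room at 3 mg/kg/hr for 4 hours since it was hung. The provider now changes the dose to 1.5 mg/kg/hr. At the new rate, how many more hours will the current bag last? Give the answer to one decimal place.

7.5 hours

Initial rate:
Dose = 3 mg/kg/hr × 65 kg = 195 mg/hr
Concentration = 1507 mg ÷ 97 mL = 15.53608 mg/mL
Rate = 195 mg/hr ÷ 15.53608 mg/mL = 12.55143 mL/hr
Volume infused so far = 12.55143 mL/hr × 4 hr = 50.20571 mL
Volume remaining = 97 − 50.20571 = 46.79429 mL
New rate:
Dose = 1.5 mg/kg/hr × 65 kg = 97.5 mg/hr
Rate = 97.5 mg/hr ÷ 15.53608 mg/mL = 6.275713 mL/hr
Time remaining = 46.79429 mL ÷ 6.275713 mL/hr = 7.45641 hr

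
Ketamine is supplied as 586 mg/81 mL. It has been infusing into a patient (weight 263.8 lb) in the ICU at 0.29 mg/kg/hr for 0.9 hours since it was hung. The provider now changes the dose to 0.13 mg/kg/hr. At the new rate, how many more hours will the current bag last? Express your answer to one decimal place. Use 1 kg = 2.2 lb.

35.6 hours

Initial rate:
Weight = 263.8 lb ÷ 2.2 lb/kg = 119.9091 kg
Dose = 0.29 mg/kg/hr × 119.9091 kg = 34.77364 mg/hr
Concentration = 586 mg ÷ 81 mL = 7.234568 mg/mL
Rate = 34.77364 mg/hr ÷ 7.234568 mg/mL = 4.806595 mL/hr
Volume infused so far = 4.806595 mL/hr × 0.9 hr = 4.325935 mL
Volume remaining = 81 − 4.325935 = 76.67406 mL
New rate:
Dose = 0.13 mg/kg/hr × 119.9091 kg = 15.58818 mg/hr
Rate = 15.58818 mg/hr ÷ 7.234568 mg/mL = 2.15468 mL/hr
Time remaining = 76.67406 mL ÷ 2.15468 mL/hr = 35.58489 hr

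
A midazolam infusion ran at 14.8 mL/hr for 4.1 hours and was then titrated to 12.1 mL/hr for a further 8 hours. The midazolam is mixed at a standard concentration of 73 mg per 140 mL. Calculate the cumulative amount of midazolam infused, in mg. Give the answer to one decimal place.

Concentration = 73 mg ÷ 140 mL = 0.5214286 mg/mL
Stage 1: 14.8 mL/hr × 4.1 hr = 60.68 mL → 60.68 mL × 0.5214286 mg/mL = 31.64029 mg
Stage 2: 12.1 mL/hr × 8 hr = 96.8 mL → 96.8 mL × 0.5214286 mg/mL = 50.47429 mg
Total = 31.64029 + 50.47429 = 82.11457 mg

82.1 mg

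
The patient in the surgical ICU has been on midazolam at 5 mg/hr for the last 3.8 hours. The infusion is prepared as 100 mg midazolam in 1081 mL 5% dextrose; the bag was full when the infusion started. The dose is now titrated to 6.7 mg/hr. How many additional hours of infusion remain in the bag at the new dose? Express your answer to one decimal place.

12.1 hours

Initial rate:
Concentration = 100 mg ÷ 1081 mL = 0.09250694 mg/mL
Rate = 5 mg/hr ÷ 0.09250694 mg/mL = 54.05 mL/hr
Volume infused so far = 54.05 mL/hr × 3.8 hr = 205.39 mL
Volume remaining = 1081 − 205.39 = 875.61 mL
New rate:
Rate = 6.7 mg/hr ÷ 0.09250694 mg/mL = 72.427 mL/hr
Time remaining = 875.61 mL ÷ 72.427 mL/hr = 12.08955 hr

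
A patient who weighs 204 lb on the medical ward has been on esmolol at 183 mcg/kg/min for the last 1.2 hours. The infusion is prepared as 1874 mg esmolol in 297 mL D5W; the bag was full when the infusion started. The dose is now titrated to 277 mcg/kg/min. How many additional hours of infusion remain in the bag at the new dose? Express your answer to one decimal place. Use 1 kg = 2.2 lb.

Initial rate:
Weight = 204 lb ÷ 2.2 lb/kg = 92.72727 kg
Dose = 183 mcg/kg/min × 92.72727 kg = 16969.09 mcg/min
16969.09 mcg/min × 60 min/hr = 1018145 mcg/hr
Concentration = 1874 mg ÷ 297 mL = 6.309764 mg/mL = 6309.764 mcg/mL
Rate = 1018145 mcg/hr ÷ 6309.764 mcg/mL = 161.3603 mL/hr
Volume infused so far = 161.3603 mL/hr × 1.2 hr = 193.6324 mL
Volume remaining = 297 − 193.6324 = 103.3676 mL
New rate:
Dose = 277 mcg/kg/min × 92.72727 kg = 25685.45 mcg/min
25685.45 mcg/min × 60 min/hr = 1541127 mcg/hr
Rate = 1541127 mcg/hr ÷ 6309.764 mcg/mL = 244.2448 mL/hr
Time remaining = 103.3676 mL ÷ 244.2448 mL/hr = 0.4232132 hr

0.4 hours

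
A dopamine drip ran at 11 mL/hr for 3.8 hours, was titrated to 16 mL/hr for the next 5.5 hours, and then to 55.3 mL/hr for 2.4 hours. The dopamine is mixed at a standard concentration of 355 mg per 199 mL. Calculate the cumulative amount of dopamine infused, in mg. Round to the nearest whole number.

468 mg

Concentration = 355 mg ÷ 199 mL = 1.78392 mg/mL
Stage 1: 11 mL/hr × 3.8 hr = 41.8 mL → 41.8 mL × 1.78392 mg/mL = 74.56784 mg
Stage 2: 16 mL/hr × 5.5 hr = 88 mL → 88 mL × 1.78392 mg/mL = 156.9849 mg
Stage 3: 55.3 mL/hr × 2.4 hr = 132.72 mL → 132.72 mL × 1.78392 mg/mL = 236.7618 mg
Total = 74.56784 + 156.9849 + 236.7618 = 468.3146 mg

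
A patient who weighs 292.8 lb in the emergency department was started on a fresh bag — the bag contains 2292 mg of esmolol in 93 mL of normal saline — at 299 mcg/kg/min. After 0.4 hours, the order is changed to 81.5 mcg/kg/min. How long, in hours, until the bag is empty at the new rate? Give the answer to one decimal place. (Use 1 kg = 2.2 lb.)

2.1 hours

Initial rate:
Weight = 292.8 lb ÷ 2.2 lb/kg = 133.0909 kg
Dose = 299 mcg/kg/min × 133.0909 kg = 39794.18 mcg/min
39794.18 mcg/min × 60 min/hr = 2387651 mcg/hr
Concentration = 2292 mg ÷ 93 mL = 24.64516 mg/mL = 24645.16 mcg/mL
Rate = 2387651 mcg/hr ÷ 24645.16 mcg/mL = 96.88112 mL/hr
Volume infused so far = 96.88112 mL/hr × 0.4 hr = 38.75245 mL
Volume remaining = 93 − 38.75245 = 54.24755 mL
New rate:
Dose = 81.5 mcg/kg/min × 133.0909 kg = 10846.91 mcg/min
10846.91 mcg/min × 60 min/hr = 650814.5 mcg/hr
Rate = 650814.5 mcg/hr ÷ 24645.16 mcg/mL = 26.4074 mL/hr
Time remaining = 54.24755 mL ÷ 26.4074 mL/hr = 2.054256 hr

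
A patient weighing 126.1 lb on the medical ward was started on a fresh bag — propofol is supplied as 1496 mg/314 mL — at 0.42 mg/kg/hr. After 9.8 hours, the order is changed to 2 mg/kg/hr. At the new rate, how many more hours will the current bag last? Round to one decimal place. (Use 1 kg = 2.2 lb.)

11.0 hours

Initial rate:
Weight = 126.1 lb ÷ 2.2 lb/kg = 57.31818 kg
Dose = 0.42 mg/kg/hr × 57.31818 kg = 24.07364 mg/hr
Concentration = 1496 mg ÷ 314 mL = 4.764331 mg/mL
Rate = 24.07364 mg/hr ÷ 4.764331 mg/mL = 5.052889 mL/hr
Volume infused so far = 5.052889 mL/hr × 9.8 hr = 49.51831 mL
Volume remaining = 314 − 49.51831 = 264.4817 mL
New rate:
Dose = 2 mg/kg/hr × 57.31818 kg = 114.6364 mg/hr
Rate = 114.6364 mg/hr ÷ 4.764331 mg/mL = 24.06138 mL/hr
Time remaining = 264.4817 mL ÷ 24.06138 mL/hr = 10.99196 hr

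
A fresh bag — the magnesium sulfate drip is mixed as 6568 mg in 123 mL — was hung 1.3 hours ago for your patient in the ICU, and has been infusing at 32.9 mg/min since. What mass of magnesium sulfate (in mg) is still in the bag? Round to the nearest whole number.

32.9 mg/min × 60 min/hr = 1974 mg/hr
Concentration = 6568 mg ÷ 123 mL = 53.39837 mg/mL
Rate = 1974 mg/hr ÷ 53.39837 mg/mL = 36.96742 mL/hr
Volume infused = 36.96742 mL/hr × 1.3 hr = 48.05764 mL
Volume remaining = 123 − 48.05764 = 74.94236 mL
Drug remaining = 74.94236 mL × 53.39837 mg/mL = 4001.8 mg

4002 mg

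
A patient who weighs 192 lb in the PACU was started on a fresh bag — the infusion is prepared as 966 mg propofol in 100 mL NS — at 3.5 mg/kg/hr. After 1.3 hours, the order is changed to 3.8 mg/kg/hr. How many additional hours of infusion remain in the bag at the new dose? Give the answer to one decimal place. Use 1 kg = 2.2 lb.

Initial rate:
Weight = 192 lb ÷ 2.2 lb/kg = 87.27273 kg
Dose = 3.5 mg/kg/hr × 87.27273 kg = 305.4545 mg/hr
Concentration = 966 mg ÷ 100 mL = 9.66 mg/mL
Rate = 305.4545 mg/hr ÷ 9.66 mg/mL = 31.62055 mL/hr
Volume infused so far = 31.62055 mL/hr × 1.3 hr = 41.10672 mL
Volume remaining = 100 − 41.10672 = 58.89328 mL
New rate:
Dose = 3.8 mg/kg/hr × 87.27273 kg = 331.6364 mg/hr
Rate = 331.6364 mg/hr ÷ 9.66 mg/mL = 34.33089 mL/hr
Time remaining = 58.89328 mL ÷ 34.33089 mL/hr = 1.715461 hr

1.7 hours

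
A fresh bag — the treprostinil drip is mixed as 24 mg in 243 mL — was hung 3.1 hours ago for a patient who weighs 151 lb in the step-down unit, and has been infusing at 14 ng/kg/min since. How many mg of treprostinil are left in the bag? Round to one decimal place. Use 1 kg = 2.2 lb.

Weight = 151 lb ÷ 2.2 lb/kg = 68.63636 kg
Dose = 14 ng/kg/min × 68.63636 kg = 960.9091 ng/min
960.9091 ng/min × 60 min/hr = 57654.55 ng/hr
Concentration = 24 mg ÷ 243 mL = 0.09876543 mg/mL = 98765.43 ng/mL
Rate = 57654.55 ng/hr ÷ 98765.43 ng/mL = 0.5837523 mL/hr
Volume infused = 0.5837523 mL/hr × 3.1 hr = 1.809632 mL
Volume remaining = 243 − 1.809632 = 241.1904 mL
Drug remaining = 241.1904 mL × 98765.43 ng/mL = 23821271 ng = 23.82127 mg

23.8 mg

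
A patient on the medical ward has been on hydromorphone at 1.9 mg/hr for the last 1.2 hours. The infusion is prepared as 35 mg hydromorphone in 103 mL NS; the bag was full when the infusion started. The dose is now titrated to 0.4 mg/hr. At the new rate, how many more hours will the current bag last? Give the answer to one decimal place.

Initial rate:
Concentration = 35 mg ÷ 103 mL = 0.3398058 mg/mL
Rate = 1.9 mg/hr ÷ 0.3398058 mg/mL = 5.591429 mL/hr
Volume infused so far = 5.591429 mL/hr × 1.2 hr = 6.709714 mL
Volume remaining = 103 − 6.709714 = 96.29029 mL
New rate:
Rate = 0.4 mg/hr ÷ 0.3398058 mg/mL = 1.177143 mL/hr
Time remaining = 96.29029 mL ÷ 1.177143 mL/hr = 81.8 hr

81.8 hours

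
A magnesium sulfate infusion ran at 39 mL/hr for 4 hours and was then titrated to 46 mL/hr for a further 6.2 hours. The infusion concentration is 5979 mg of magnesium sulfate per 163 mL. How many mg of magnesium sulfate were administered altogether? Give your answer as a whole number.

Concentration = 5979 mg ÷ 163 mL = 36.68098 mg/mL
Stage 1: 39 mL/hr × 4 hr = 156 mL → 156 mL × 36.68098 mg/mL = 5722.233 mg
Stage 2: 46 mL/hr × 6.2 hr = 285.2 mL → 285.2 mL × 36.68098 mg/mL = 10461.42 mg
Total = 5722.233 + 10461.42 = 16183.65 mg

16184 mg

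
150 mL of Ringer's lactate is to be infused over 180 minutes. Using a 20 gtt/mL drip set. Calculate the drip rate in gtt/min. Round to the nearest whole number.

150 mL ÷ (180 min) = 0.8333333 mL/min
0.8333333 mL/min × 20 gtt/mL = 16.66667 gtt/min

17 gtt/min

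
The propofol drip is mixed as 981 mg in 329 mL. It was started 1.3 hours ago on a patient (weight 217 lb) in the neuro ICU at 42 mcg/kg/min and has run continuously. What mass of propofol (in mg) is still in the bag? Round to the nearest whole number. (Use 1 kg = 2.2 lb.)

Weight = 217 lb ÷ 2.2 lb/kg = 98.63636 kg
Dose = 42 mcg/kg/min × 98.63636 kg = 4142.727 mcg/min
4142.727 mcg/min × 60 min/hr = 248563.6 mcg/hr
Concentration = 981 mg ÷ 329 mL = 2.981763 mg/mL = 2981.763 mcg/mL
Rate = 248563.6 mcg/hr ÷ 2981.763 mcg/mL = 83.3613 mL/hr
Volume infused = 83.3613 mL/hr × 1.3 hr = 108.3697 mL
Volume remaining = 329 − 108.3697 = 220.6303 mL
Drug remaining = 220.6303 mL × 2981.763 mcg/mL = 657867.3 mcg = 657.8673 mg

658 mg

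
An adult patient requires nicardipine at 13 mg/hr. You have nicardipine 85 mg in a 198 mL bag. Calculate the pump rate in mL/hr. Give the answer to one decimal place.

Concentration = 85 mg ÷ 198 mL = 0.4292929 mg/mL
Rate = 13 mg/hr ÷ 0.4292929 mg/mL = 30.28235 mL/hr

30.3 mL/hr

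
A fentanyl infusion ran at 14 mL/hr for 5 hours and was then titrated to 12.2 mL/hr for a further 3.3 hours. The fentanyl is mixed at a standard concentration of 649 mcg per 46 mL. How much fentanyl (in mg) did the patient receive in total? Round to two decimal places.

1.56 mg

Concentration = 649 mcg ÷ 46 mL = 14.1087 mcg/mL
Stage 1: 14 mL/hr × 5 hr = 70 mL → 70 mL × 14.1087 mcg/mL = 987.6087 mcg
Stage 2: 12.2 mL/hr × 3.3 hr = 40.26 mL → 40.26 mL × 14.1087 mcg/mL = 568.0161 mcg
Total = 987.6087 + 568.0161 = 1555.625 mcg = 1.555625 mg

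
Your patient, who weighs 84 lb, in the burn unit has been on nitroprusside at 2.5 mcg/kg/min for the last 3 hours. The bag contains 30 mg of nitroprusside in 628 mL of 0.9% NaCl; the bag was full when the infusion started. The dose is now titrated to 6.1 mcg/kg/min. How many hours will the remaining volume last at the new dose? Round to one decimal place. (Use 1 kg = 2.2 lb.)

Initial rate:
Weight = 84 lb ÷ 2.2 lb/kg = 38.18182 kg
Dose = 2.5 mcg/kg/min × 38.18182 kg = 95.45455 mcg/min
95.45455 mcg/min × 60 min/hr = 5727.273 mcg/hr
Concentration = 30 mg ÷ 628 mL = 0.0477707 mg/mL = 47.7707 mcg/mL
Rate = 5727.273 mcg/hr ÷ 47.7707 mcg/mL = 119.8909 mL/hr
Volume infused so far = 119.8909 mL/hr × 3 hr = 359.6727 mL
Volume remaining = 628 − 359.6727 = 268.3273 mL
New rate:
Dose = 6.1 mcg/kg/min × 38.18182 kg = 232.9091 mcg/min
232.9091 mcg/min × 60 min/hr = 13974.55 mcg/hr
Rate = 13974.55 mcg/hr ÷ 47.7707 mcg/mL = 292.5338 mL/hr
Time remaining = 268.3273 mL ÷ 292.5338 mL/hr = 0.9172521 hr

0.9 hours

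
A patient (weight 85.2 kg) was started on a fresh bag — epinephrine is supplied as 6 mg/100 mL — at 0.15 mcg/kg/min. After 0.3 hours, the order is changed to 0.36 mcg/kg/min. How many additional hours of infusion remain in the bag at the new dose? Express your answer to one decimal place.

Initial rate:
Dose = 0.15 mcg/kg/min × 85.2 kg = 12.78 mcg/min
12.78 mcg/min × 60 min/hr = 766.8 mcg/hr
Concentration = 6 mg ÷ 100 mL = 0.06 mg/mL = 60 mcg/mL
Rate = 766.8 mcg/hr ÷ 60 mcg/mL = 12.78 mL/hr
Volume infused so far = 12.78 mL/hr × 0.3 hr = 3.834 mL
Volume remaining = 100 − 3.834 = 96.166 mL
New rate:
Dose = 0.36 mcg/kg/min × 85.2 kg = 30.672 mcg/min
30.672 mcg/min × 60 min/hr = 1840.32 mcg/hr
Rate = 1840.32 mcg/hr ÷ 60 mcg/mL = 30.672 mL/hr
Time remaining = 96.166 mL ÷ 30.672 mL/hr = 3.135303 hr

3.1 hours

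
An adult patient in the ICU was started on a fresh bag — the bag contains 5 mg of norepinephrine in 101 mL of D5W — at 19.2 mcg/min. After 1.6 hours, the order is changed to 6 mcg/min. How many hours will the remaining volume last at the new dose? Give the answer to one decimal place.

8.8 hours

Initial rate:
19.2 mcg/min × 60 min/hr = 1152 mcg/hr
Concentration = 5 mg ÷ 101 mL = 0.04950495 mg/mL = 49.50495 mcg/mL
Rate = 1152 mcg/hr ÷ 49.50495 mcg/mL = 23.2704 mL/hr
Volume infused so far = 23.2704 mL/hr × 1.6 hr = 37.23264 mL
Volume remaining = 101 − 37.23264 = 63.76736 mL
New rate:
6 mcg/min × 60 min/hr = 360 mcg/hr
Rate = 360 mcg/hr ÷ 49.50495 mcg/mL = 7.272 mL/hr
Time remaining = 63.76736 mL ÷ 7.272 mL/hr = 8.768889 hr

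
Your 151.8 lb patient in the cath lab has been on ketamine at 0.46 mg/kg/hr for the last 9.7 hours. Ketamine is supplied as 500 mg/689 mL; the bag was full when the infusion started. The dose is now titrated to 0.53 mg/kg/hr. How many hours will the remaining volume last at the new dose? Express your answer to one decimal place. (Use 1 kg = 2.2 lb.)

Initial rate:
Weight = 151.8 lb ÷ 2.2 lb/kg = 69 kg
Dose = 0.46 mg/kg/hr × 69 kg = 31.74 mg/hr
Concentration = 500 mg ÷ 689 mL = 0.7256894 mg/mL
Rate = 31.74 mg/hr ÷ 0.7256894 mg/mL = 43.73772 mL/hr
Volume infused so far = 43.73772 mL/hr × 9.7 hr = 424.2559 mL
Volume remaining = 689 − 424.2559 = 264.7441 mL
New rate:
Dose = 0.53 mg/kg/hr × 69 kg = 36.57 mg/hr
Rate = 36.57 mg/hr ÷ 0.7256894 mg/mL = 50.39346 mL/hr
Time remaining = 264.7441 mL ÷ 50.39346 mL/hr = 5.253541 hr

5.3 hours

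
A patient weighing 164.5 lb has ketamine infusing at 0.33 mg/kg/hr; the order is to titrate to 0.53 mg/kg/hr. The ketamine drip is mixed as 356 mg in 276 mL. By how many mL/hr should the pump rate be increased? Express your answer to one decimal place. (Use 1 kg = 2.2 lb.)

11.6 mL/hr

At the current dose:
Weight = 164.5 lb ÷ 2.2 lb/kg = 74.77273 kg
Dose = 0.33 mg/kg/hr × 74.77273 kg = 24.675 mg/hr
Concentration = 356 mg ÷ 276 mL = 1.289855 mg/mL
Rate = 24.675 mg/hr ÷ 1.289855 mg/mL = 19.13006 mL/hr
At the new dose:
Dose = 0.53 mg/kg/hr × 74.77273 kg = 39.62955 mg/hr
Rate = 39.62955 mg/hr ÷ 1.289855 mg/mL = 30.72403 mL/hr
Change = 30.72403 − 19.13006 = 11.59397 mL/hr → 11.59397 mL/hr increase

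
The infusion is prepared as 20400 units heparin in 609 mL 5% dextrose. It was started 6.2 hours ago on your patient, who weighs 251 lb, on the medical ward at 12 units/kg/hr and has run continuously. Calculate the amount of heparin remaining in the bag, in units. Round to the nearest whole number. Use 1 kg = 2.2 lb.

Weight = 251 lb ÷ 2.2 lb/kg = 114.0909 kg
Dose = 12 units/kg/hr × 114.0909 kg = 1369.091 units/hr
Concentration = 20400 units ÷ 609 mL = 33.49754 units/mL
Rate = 1369.091 units/hr ÷ 33.49754 units/mL = 40.87139 mL/hr
Volume infused = 40.87139 mL/hr × 6.2 hr = 253.4026 mL
Volume remaining = 609 − 253.4026 = 355.5974 mL
Drug remaining = 355.5974 mL × 33.49754 units/mL = 11911.64 units

11912 units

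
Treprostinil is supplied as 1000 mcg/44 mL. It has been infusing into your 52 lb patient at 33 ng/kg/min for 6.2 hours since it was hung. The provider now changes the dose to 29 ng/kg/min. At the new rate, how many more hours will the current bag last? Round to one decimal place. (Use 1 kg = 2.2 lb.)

17.3 hours

Initial rate:
Weight = 52 lb ÷ 2.2 lb/kg = 23.63636 kg
Dose = 33 ng/kg/min × 23.63636 kg = 780 ng/min
780 ng/min × 60 min/hr = 46800 ng/hr
Concentration = 1000 mcg ÷ 44 mL = 22.72727 mcg/mL = 22727.27 ng/mL
Rate = 46800 ng/hr ÷ 22727.27 ng/mL = 2.0592 mL/hr
Volume infused so far = 2.0592 mL/hr × 6.2 hr = 12.76704 mL
Volume remaining = 44 − 12.76704 = 31.23296 mL
New rate:
Dose = 29 ng/kg/min × 23.63636 kg = 685.4545 ng/min
685.4545 ng/min × 60 min/hr = 41127.27 ng/hr
Rate = 41127.27 ng/hr ÷ 22727.27 ng/mL = 1.8096 mL/hr
Time remaining = 31.23296 mL ÷ 1.8096 mL/hr = 17.25959 hr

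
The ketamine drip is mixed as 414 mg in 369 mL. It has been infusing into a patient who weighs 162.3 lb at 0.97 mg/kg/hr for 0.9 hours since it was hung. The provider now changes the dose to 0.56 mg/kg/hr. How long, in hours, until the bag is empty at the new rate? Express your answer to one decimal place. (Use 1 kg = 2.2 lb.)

8.5 hours

Initial rate:
Weight = 162.3 lb ÷ 2.2 lb/kg = 73.77273 kg
Dose = 0.97 mg/kg/hr × 73.77273 kg = 71.55955 mg/hr
Concentration = 414 mg ÷ 369 mL = 1.121951 mg/mL
Rate = 71.55955 mg/hr ÷ 1.121951 mg/mL = 63.78133 mL/hr
Volume infused so far = 63.78133 mL/hr × 0.9 hr = 57.4032 mL
Volume remaining = 369 − 57.4032 = 311.5968 mL
New rate:
Dose = 0.56 mg/kg/hr × 73.77273 kg = 41.31273 mg/hr
Rate = 41.31273 mg/hr ÷ 1.121951 mg/mL = 36.82221 mL/hr
Time remaining = 311.5968 mL ÷ 36.82221 mL/hr = 8.462196 hr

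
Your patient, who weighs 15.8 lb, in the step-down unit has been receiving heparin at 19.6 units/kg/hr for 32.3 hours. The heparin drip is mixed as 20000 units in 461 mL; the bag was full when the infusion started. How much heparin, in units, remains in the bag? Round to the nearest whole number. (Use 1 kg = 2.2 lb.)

Weight = 15.8 lb ÷ 2.2 lb/kg = 7.181818 kg
Dose = 19.6 units/kg/hr × 7.181818 kg = 140.7636 units/hr
Concentration = 20000 units ÷ 461 mL = 43.38395 units/mL
Rate = 140.7636 units/hr ÷ 43.38395 units/mL = 3.244602 mL/hr
Volume infused = 3.244602 mL/hr × 32.3 hr = 104.8006 mL
Volume remaining = 461 − 104.8006 = 356.1994 mL
Drug remaining = 356.1994 mL × 43.38395 units/mL = 15453.33 units

15453 units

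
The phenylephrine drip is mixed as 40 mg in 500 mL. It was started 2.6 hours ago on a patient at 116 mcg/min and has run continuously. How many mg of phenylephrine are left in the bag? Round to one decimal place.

21.9 mg

116 mcg/min × 60 min/hr = 6960 mcg/hr
Concentration = 40 mg ÷ 500 mL = 0.08 mg/mL = 80 mcg/mL
Rate = 6960 mcg/hr ÷ 80 mcg/mL = 87 mL/hr
Volume infused = 87 mL/hr × 2.6 hr = 226.2 mL
Volume remaining = 500 − 226.2 = 273.8 mL
Drug remaining = 273.8 mL × 80 mcg/mL = 21904 mcg = 21.904 mg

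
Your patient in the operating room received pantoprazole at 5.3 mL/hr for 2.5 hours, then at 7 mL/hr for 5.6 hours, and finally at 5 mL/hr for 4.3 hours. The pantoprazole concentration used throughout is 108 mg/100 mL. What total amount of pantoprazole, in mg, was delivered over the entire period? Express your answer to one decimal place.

Concentration = 108 mg ÷ 100 mL = 1.08 mg/mL
Stage 1: 5.3 mL/hr × 2.5 hr = 13.25 mL → 13.25 mL × 1.08 mg/mL = 14.31 mg
Stage 2: 7 mL/hr × 5.6 hr = 39.2 mL → 39.2 mL × 1.08 mg/mL = 42.336 mg
Stage 3: 5 mL/hr × 4.3 hr = 21.5 mL → 21.5 mL × 1.08 mg/mL = 23.22 mg
Total = 14.31 + 42.336 + 23.22 = 79.866 mg

79.9 mg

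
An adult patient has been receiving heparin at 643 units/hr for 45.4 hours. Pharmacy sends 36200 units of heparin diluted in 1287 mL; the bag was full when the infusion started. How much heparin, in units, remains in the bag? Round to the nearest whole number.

7008 units

Concentration = 36200 units ÷ 1287 mL = 28.12743 units/mL
Rate = 643 units/hr ÷ 28.12743 units/mL = 22.86025 mL/hr
Volume infused = 22.86025 mL/hr × 45.4 hr = 1037.855 mL
Volume remaining = 1287 − 1037.855 = 249.1447 mL
Drug remaining = 249.1447 mL × 28.12743 units/mL = 7007.8 units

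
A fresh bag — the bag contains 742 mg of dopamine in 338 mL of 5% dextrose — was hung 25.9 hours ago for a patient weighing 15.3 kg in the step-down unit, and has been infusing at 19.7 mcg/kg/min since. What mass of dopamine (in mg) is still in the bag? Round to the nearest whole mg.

274 mg

Dose = 19.7 mcg/kg/min × 15.3 kg = 301.41 mcg/min
301.41 mcg/min × 60 min/hr = 18084.6 mcg/hr
Concentration = 742 mg ÷ 338 mL = 2.195266 mg/mL = 2195.266 mcg/mL
Rate = 18084.6 mcg/hr ÷ 2195.266 mcg/mL = 8.237998 mL/hr
Volume infused = 8.237998 mL/hr × 25.9 hr = 213.3642 mL
Volume remaining = 338 − 213.3642 = 124.6358 mL
Drug remaining = 124.6358 mL × 2195.266 mcg/mL = 273608.9 mcg = 273.6089 mg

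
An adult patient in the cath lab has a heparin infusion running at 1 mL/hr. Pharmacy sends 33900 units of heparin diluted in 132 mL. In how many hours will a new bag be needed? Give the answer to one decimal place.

132.0 hours

Duration = 132 mL ÷ 1 mL/hr = 132 hr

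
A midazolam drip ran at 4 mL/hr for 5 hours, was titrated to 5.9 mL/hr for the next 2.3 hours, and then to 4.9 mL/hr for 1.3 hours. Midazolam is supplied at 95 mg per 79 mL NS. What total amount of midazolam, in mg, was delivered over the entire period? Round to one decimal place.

Concentration = 95 mg ÷ 79 mL = 1.202532 mg/mL
Stage 1: 4 mL/hr × 5 hr = 20 mL → 20 mL × 1.202532 mg/mL = 24.05063 mg
Stage 2: 5.9 mL/hr × 2.3 hr = 13.57 mL → 13.57 mL × 1.202532 mg/mL = 16.31835 mg
Stage 3: 4.9 mL/hr × 1.3 hr = 6.37 mL → 6.37 mL × 1.202532 mg/mL = 7.660127 mg
Total = 24.05063 + 16.31835 + 7.660127 = 48.02911 mg

48.0 mg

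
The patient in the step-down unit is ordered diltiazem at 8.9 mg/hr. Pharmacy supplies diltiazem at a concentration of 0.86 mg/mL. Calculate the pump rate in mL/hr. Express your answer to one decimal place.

Rate = 8.9 mg/hr ÷ 0.86 mg/mL = 10.34884 mL/hr

10.3 mL/hr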